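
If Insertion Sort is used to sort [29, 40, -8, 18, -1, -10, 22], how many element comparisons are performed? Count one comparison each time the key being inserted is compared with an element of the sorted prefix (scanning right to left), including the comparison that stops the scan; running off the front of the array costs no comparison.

Insert 40: 29 <= 40 (stop) = 1 comparison(s) -> [29, 40, -8, 18, -1, -10, 22]
Insert -8: 40 > -8 (shift), 29 > -8 (shift), reached front = 2 comparison(s) -> [-8, 29, 40, 18, -1, -10, 22]
Insert 18: 40 > 18 (shift), 29 > 18 (shift), -8 <= 18 (stop) = 3 comparison(s) -> [-8, 18, 29, 40, -1, -10, 22]
Insert -1: 40 > -1 (shift), 29 > -1 (shift), 18 > -1 (shift), -8 <= -1 (stop) = 4 comparison(s) -> [-8, -1, 18, 29, 40, -10, 22]
Insert -10: 40 > -10 (shift), 29 > -10 (shift), 18 > -10 (shift), -1 > -10 (shift), -8 > -10 (shift), reached front = 5 comparison(s) -> [-10, -8, -1, 18, 29, 40, 22]
Insert 22: 40 > 22 (shift), 29 > 22 (shift), 18 <= 22 (stop) = 3 comparison(s) -> [-10, -8, -1, 18, 22, 29, 40]
Total comparisons: 1 + 2 + 3 + 4 + 5 + 3 = 18


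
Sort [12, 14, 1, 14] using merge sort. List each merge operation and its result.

Divide and conquer:
  Merge [12] + [14] -> [12, 14]
  Merge [1] + [14] -> [1, 14]
  Merge [12, 14] + [1, 14] -> [1, 12, 14, 14]


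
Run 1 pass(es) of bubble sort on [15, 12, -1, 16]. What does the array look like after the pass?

After pass 1: [12, -1, 15, 16] (2 swaps)
Total swaps: 2


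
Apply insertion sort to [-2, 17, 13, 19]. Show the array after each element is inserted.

First element -2 is already 'sorted'
Insert 17: shifted 0 elements -> [-2, 17, 13, 19]
Insert 13: shifted 1 elements -> [-2, 13, 17, 19]
Insert 19: shifted 0 elements -> [-2, 13, 17, 19]


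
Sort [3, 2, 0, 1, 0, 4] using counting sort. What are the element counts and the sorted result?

Count array: [2, 1, 1, 1, 1]
(count[i] = number of elements equal to i)
Cumulative count: [2, 3, 4, 5, 6]
Sorted: [0, 0, 1, 2, 3, 4]


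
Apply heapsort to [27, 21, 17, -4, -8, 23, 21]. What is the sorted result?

Build heap: [27, 21, 23, -4, -8, 17, 21]
Extract 27: [23, 21, 21, -4, -8, 17, 27]
Extract 23: [21, 17, 21, -4, -8, 23, 27]
Extract 21: [21, 17, -8, -4, 21, 23, 27]
Extract 21: [17, -4, -8, 21, 21, 23, 27]
Extract 17: [-4, -8, 17, 21, 21, 23, 27]
Extract -4: [-8, -4, 17, 21, 21, 23, 27]


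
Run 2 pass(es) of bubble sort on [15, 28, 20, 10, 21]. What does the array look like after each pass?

After pass 1: [15, 20, 10, 21, 28] (3 swaps)
After pass 2: [15, 10, 20, 21, 28] (1 swaps)
Total swaps: 4


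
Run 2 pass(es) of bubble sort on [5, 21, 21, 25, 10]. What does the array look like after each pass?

After pass 1: [5, 21, 21, 10, 25] (1 swaps)
After pass 2: [5, 21, 10, 21, 25] (1 swaps)
Total swaps: 2


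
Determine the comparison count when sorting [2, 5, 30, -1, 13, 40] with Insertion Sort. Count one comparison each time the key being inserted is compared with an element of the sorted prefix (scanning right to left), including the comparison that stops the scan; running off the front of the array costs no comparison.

Insert 5: 2 <= 5 (stop) = 1 comparison(s) -> [2, 5, 30, -1, 13, 40]
Insert 30: 5 <= 30 (stop) = 1 comparison(s) -> [2, 5, 30, -1, 13, 40]
Insert -1: 30 > -1 (shift), 5 > -1 (shift), 2 > -1 (shift), reached front = 3 comparison(s) -> [-1, 2, 5, 30, 13, 40]
Insert 13: 30 > 13 (shift), 5 <= 13 (stop) = 2 comparison(s) -> [-1, 2, 5, 13, 30, 40]
Insert 40: 30 <= 40 (stop) = 1 comparison(s) -> [-1, 2, 5, 13, 30, 40]
Total comparisons: 1 + 1 + 3 + 2 + 1 = 8


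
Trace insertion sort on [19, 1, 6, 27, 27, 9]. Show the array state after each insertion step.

First element 19 is already 'sorted'
Insert 1: shifted 1 elements -> [1, 19, 6, 27, 27, 9]
Insert 6: shifted 1 elements -> [1, 6, 19, 27, 27, 9]
Insert 27: shifted 0 elements -> [1, 6, 19, 27, 27, 9]
Insert 27: shifted 0 elements -> [1, 6, 19, 27, 27, 9]
Insert 9: shifted 3 elements -> [1, 6, 9, 19, 27, 27]


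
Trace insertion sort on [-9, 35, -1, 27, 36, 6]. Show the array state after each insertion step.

First element -9 is already 'sorted'
Insert 35: shifted 0 elements -> [-9, 35, -1, 27, 36, 6]
Insert -1: shifted 1 elements -> [-9, -1, 35, 27, 36, 6]
Insert 27: shifted 1 elements -> [-9, -1, 27, 35, 36, 6]
Insert 36: shifted 0 elements -> [-9, -1, 27, 35, 36, 6]
Insert 6: shifted 3 elements -> [-9, -1, 6, 27, 35, 36]


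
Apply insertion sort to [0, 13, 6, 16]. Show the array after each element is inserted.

First element 0 is already 'sorted'
Insert 13: shifted 0 elements -> [0, 13, 6, 16]
Insert 6: shifted 1 elements -> [0, 6, 13, 16]
Insert 16: shifted 0 elements -> [0, 6, 13, 16]


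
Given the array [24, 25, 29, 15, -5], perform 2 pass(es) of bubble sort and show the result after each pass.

After pass 1: [24, 25, 15, -5, 29] (2 swaps)
After pass 2: [24, 15, -5, 25, 29] (2 swaps)
Total swaps: 4


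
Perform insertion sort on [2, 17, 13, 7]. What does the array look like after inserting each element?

First element 2 is already 'sorted'
Insert 17: shifted 0 elements -> [2, 17, 13, 7]
Insert 13: shifted 1 elements -> [2, 13, 17, 7]
Insert 7: shifted 2 elements -> [2, 7, 13, 17]


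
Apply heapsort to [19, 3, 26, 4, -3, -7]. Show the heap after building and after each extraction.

Build heap: [26, 4, 19, 3, -3, -7]
Extract 26: [19, 4, -7, 3, -3, 26]
Extract 19: [4, 3, -7, -3, 19, 26]
Extract 4: [3, -3, -7, 4, 19, 26]
Extract 3: [-3, -7, 3, 4, 19, 26]
Extract -3: [-7, -3, 3, 4, 19, 26]


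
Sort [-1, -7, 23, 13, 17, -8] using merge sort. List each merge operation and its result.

Divide and conquer:
  Merge [-7] + [23] -> [-7, 23]
  Merge [-1] + [-7, 23] -> [-7, -1, 23]
  Merge [17] + [-8] -> [-8, 17]
  Merge [13] + [-8, 17] -> [-8, 13, 17]
  Merge [-7, -1, 23] + [-8, 13, 17] -> [-8, -7, -1, 13, 17, 23]


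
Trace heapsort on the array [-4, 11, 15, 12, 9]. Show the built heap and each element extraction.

Build heap: [15, 12, -4, 11, 9]
Extract 15: [12, 11, -4, 9, 15]
Extract 12: [11, 9, -4, 12, 15]
Extract 11: [9, -4, 11, 12, 15]
Extract 9: [-4, 9, 11, 12, 15]


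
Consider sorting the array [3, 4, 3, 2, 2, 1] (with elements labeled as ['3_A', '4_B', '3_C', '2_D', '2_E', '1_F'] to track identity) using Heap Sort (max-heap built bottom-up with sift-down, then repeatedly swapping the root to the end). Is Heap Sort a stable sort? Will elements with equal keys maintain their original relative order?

Trace Heap Sort on the labeled array (the key is the number; the letter only tracks identity):
  Build max-heap: [4_B, 3_A, 3_C, 2_D, 2_E, 1_F]
  Swap root 4_B to index 5, re-heapify first 5 -> [3_A, 2_D, 3_C, 1_F, 2_E, 4_B]
  Swap root 3_A to index 4, re-heapify first 4 -> [3_C, 2_D, 2_E, 1_F, 3_A, 4_B]
  Swap root 3_C to index 3, re-heapify first 3 -> [2_D, 1_F, 2_E, 3_C, 3_A, 4_B]
  Swap root 2_D to index 2, re-heapify first 2 -> [2_E, 1_F, 2_D, 3_C, 3_A, 4_B]
  Swap root 2_E to index 1, re-heapify first 1 -> [1_F, 2_E, 2_D, 3_C, 3_A, 4_B]
Final order: [1_F, 2_E, 2_D, 3_C, 3_A, 4_B]
Equal keys:
  value 2: originally 2_D, 2_E; after sorting 2_E, 2_D -> order changed
  value 3: originally 3_A, 3_C; after sorting 3_C, 3_A -> order changed
Equal keys were reordered, so Heap Sort is not stable: heap construction and root-to-end swaps move elements without regard to the original order of equal keys. (One such input is enough; an unstable sort may happen to preserve order on other inputs, but it gives no guarantee.)
Answer: Not stable


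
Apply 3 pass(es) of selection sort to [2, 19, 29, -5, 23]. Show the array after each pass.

Pass 1: Select minimum -5 at index 3, swap -> [-5, 19, 29, 2, 23]
Pass 2: Select minimum 2 at index 3, swap -> [-5, 2, 29, 19, 23]
Pass 3: Select minimum 19 at index 3, swap -> [-5, 2, 19, 29, 23]


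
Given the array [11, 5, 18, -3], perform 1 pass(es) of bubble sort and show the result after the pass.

After pass 1: [5, 11, -3, 18] (2 swaps)
Total swaps: 2


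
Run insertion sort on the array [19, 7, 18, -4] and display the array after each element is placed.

First element 19 is already 'sorted'
Insert 7: shifted 1 elements -> [7, 19, 18, -4]
Insert 18: shifted 1 elements -> [7, 18, 19, -4]
Insert -4: shifted 3 elements -> [-4, 7, 18, 19]


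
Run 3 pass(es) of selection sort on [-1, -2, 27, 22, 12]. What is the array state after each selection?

Pass 1: Select minimum -2 at index 1, swap -> [-2, -1, 27, 22, 12]
Pass 2: Select minimum -1 at index 1, swap -> [-2, -1, 27, 22, 12]
Pass 3: Select minimum 12 at index 4, swap -> [-2, -1, 12, 22, 27]


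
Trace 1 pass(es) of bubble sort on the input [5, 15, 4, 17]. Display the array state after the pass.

After pass 1: [5, 4, 15, 17] (1 swaps)
Total swaps: 1


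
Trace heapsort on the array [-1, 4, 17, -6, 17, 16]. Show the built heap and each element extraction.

Build heap: [17, 4, 17, -6, -1, 16]
Extract 17: [17, 4, 16, -6, -1, 17]
Extract 17: [16, 4, -1, -6, 17, 17]
Extract 16: [4, -6, -1, 16, 17, 17]
Extract 4: [-1, -6, 4, 16, 17, 17]
Extract -1: [-6, -1, 4, 16, 17, 17]


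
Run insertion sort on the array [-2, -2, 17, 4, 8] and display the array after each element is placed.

First element -2 is already 'sorted'
Insert -2: shifted 0 elements -> [-2, -2, 17, 4, 8]
Insert 17: shifted 0 elements -> [-2, -2, 17, 4, 8]
Insert 4: shifted 1 elements -> [-2, -2, 4, 17, 8]
Insert 8: shifted 1 elements -> [-2, -2, 4, 8, 17]


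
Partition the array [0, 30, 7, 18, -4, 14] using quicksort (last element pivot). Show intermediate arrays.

Partition 1: pivot=14 at index 3 -> [0, 7, -4, 14, 30, 18]
Partition 2: pivot=-4 at index 0 -> [-4, 7, 0, 14, 30, 18]
Partition 3: pivot=0 at index 1 -> [-4, 0, 7, 14, 30, 18]
Partition 4: pivot=18 at index 4 -> [-4, 0, 7, 14, 18, 30]


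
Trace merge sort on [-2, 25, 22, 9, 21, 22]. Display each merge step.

Divide and conquer:
  Merge [25] + [22] -> [22, 25]
  Merge [-2] + [22, 25] -> [-2, 22, 25]
  Merge [21] + [22] -> [21, 22]
  Merge [9] + [21, 22] -> [9, 21, 22]
  Merge [-2, 22, 25] + [9, 21, 22] -> [-2, 9, 21, 22, 22, 25]


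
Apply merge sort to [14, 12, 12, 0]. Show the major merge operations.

Divide and conquer:
  Merge [14] + [12] -> [12, 14]
  Merge [12] + [0] -> [0, 12]
  Merge [12, 14] + [0, 12] -> [0, 12, 12, 14]


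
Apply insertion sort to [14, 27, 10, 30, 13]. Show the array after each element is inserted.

First element 14 is already 'sorted'
Insert 27: shifted 0 elements -> [14, 27, 10, 30, 13]
Insert 10: shifted 2 elements -> [10, 14, 27, 30, 13]
Insert 30: shifted 0 elements -> [10, 14, 27, 30, 13]
Insert 13: shifted 3 elements -> [10, 13, 14, 27, 30]


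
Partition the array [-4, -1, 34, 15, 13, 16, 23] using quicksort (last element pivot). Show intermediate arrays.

Partition 1: pivot=23 at index 5 -> [-4, -1, 15, 13, 16, 23, 34]
Partition 2: pivot=16 at index 4 -> [-4, -1, 15, 13, 16, 23, 34]
Partition 3: pivot=13 at index 2 -> [-4, -1, 13, 15, 16, 23, 34]
Partition 4: pivot=-1 at index 1 -> [-4, -1, 13, 15, 16, 23, 34]


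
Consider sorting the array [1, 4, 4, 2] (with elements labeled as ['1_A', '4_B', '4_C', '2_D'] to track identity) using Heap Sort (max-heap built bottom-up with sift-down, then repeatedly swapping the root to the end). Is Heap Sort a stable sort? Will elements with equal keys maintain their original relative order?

Trace Heap Sort on the labeled array (the key is the number; the letter only tracks identity):
  Build max-heap: [4_B, 2_D, 4_C, 1_A]
  Swap root 4_B to index 3, re-heapify first 3 -> [4_C, 2_D, 1_A, 4_B]
  Swap root 4_C to index 2, re-heapify first 2 -> [2_D, 1_A, 4_C, 4_B]
  Swap root 2_D to index 1, re-heapify first 1 -> [1_A, 2_D, 4_C, 4_B]
Final order: [1_A, 2_D, 4_C, 4_B]
Equal keys:
  value 4: originally 4_B, 4_C; after sorting 4_C, 4_B -> order changed
Equal keys were reordered, so Heap Sort is not stable: heap construction and root-to-end swaps move elements without regard to the original order of equal keys. (One such input is enough; an unstable sort may happen to preserve order on other inputs, but it gives no guarantee.)
Answer: Not stable


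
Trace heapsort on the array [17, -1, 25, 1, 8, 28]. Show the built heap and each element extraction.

Build heap: [28, 8, 25, 1, -1, 17]
Extract 28: [25, 8, 17, 1, -1, 28]
Extract 25: [17, 8, -1, 1, 25, 28]
Extract 17: [8, 1, -1, 17, 25, 28]
Extract 8: [1, -1, 8, 17, 25, 28]
Extract 1: [-1, 1, 8, 17, 25, 28]


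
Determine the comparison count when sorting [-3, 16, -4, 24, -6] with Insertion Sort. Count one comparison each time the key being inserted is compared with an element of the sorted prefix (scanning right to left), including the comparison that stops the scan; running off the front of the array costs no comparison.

Insert 16: -3 <= 16 (stop) = 1 comparison(s) -> [-3, 16, -4, 24, -6]
Insert -4: 16 > -4 (shift), -3 > -4 (shift), reached front = 2 comparison(s) -> [-4, -3, 16, 24, -6]
Insert 24: 16 <= 24 (stop) = 1 comparison(s) -> [-4, -3, 16, 24, -6]
Insert -6: 24 > -6 (shift), 16 > -6 (shift), -3 > -6 (shift), -4 > -6 (shift), reached front = 4 comparison(s) -> [-6, -4, -3, 16, 24]
Total comparisons: 1 + 2 + 1 + 4 = 8


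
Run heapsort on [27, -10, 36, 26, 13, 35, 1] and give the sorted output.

Build heap: [36, 26, 35, -10, 13, 27, 1]
Extract 36: [35, 26, 27, -10, 13, 1, 36]
Extract 35: [27, 26, 1, -10, 13, 35, 36]
Extract 27: [26, 13, 1, -10, 27, 35, 36]
Extract 26: [13, -10, 1, 26, 27, 35, 36]
Extract 13: [1, -10, 13, 26, 27, 35, 36]
Extract 1: [-10, 1, 13, 26, 27, 35, 36]


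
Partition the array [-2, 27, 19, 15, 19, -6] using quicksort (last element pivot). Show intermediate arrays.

Partition 1: pivot=-6 at index 0 -> [-6, 27, 19, 15, 19, -2]
Partition 2: pivot=-2 at index 1 -> [-6, -2, 19, 15, 19, 27]
Partition 3: pivot=27 at index 5 -> [-6, -2, 19, 15, 19, 27]
Partition 4: pivot=19 at index 4 -> [-6, -2, 19, 15, 19, 27]
Partition 5: pivot=15 at index 2 -> [-6, -2, 15, 19, 19, 27]


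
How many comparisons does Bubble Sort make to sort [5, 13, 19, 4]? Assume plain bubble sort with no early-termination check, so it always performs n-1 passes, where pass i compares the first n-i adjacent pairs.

Pass 1: compare adjacent pairs (0,1)..(2,3) = 3 comparison(s), 1 swap(s) -> [5, 13, 4, 19]
Pass 2: compare adjacent pairs (0,1)..(1,2) = 2 comparison(s), 1 swap(s) -> [5, 4, 13, 19]
Pass 3: compare adjacent pairs (0,1)..(0,1) = 1 comparison(s), 1 swap(s) -> [4, 5, 13, 19]
Total comparisons: 3 + 2 + 1 = 6


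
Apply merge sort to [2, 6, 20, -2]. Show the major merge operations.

Divide and conquer:
  Merge [2] + [6] -> [2, 6]
  Merge [20] + [-2] -> [-2, 20]
  Merge [2, 6] + [-2, 20] -> [-2, 2, 6, 20]


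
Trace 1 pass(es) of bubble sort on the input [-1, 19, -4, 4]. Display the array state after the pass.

After pass 1: [-1, -4, 4, 19] (2 swaps)
Total swaps: 2


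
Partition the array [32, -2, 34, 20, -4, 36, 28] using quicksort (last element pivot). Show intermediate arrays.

Partition 1: pivot=28 at index 3 -> [-2, 20, -4, 28, 34, 36, 32]
Partition 2: pivot=-4 at index 0 -> [-4, 20, -2, 28, 34, 36, 32]
Partition 3: pivot=-2 at index 1 -> [-4, -2, 20, 28, 34, 36, 32]
Partition 4: pivot=32 at index 4 -> [-4, -2, 20, 28, 32, 36, 34]
Partition 5: pivot=34 at index 5 -> [-4, -2, 20, 28, 32, 34, 36]


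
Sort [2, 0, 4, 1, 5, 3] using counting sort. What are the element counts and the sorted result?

Count array: [1, 1, 1, 1, 1, 1]
(count[i] = number of elements equal to i)
Cumulative count: [1, 2, 3, 4, 5, 6]
Sorted: [0, 1, 2, 3, 4, 5]


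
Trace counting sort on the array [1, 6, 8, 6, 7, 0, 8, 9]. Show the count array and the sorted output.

Count array: [1, 1, 0, 0, 0, 0, 2, 1, 2, 1]
(count[i] = number of elements equal to i)
Cumulative count: [1, 2, 2, 2, 2, 2, 4, 5, 7, 8]
Sorted: [0, 1, 6, 6, 7, 8, 8, 9]


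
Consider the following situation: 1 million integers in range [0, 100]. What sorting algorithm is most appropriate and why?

Best choice: Counting sort
Reason: O(n + k) where k=100 is small; linear time beats O(n log n)


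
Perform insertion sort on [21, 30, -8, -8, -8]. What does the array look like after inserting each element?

First element 21 is already 'sorted'
Insert 30: shifted 0 elements -> [21, 30, -8, -8, -8]
Insert -8: shifted 2 elements -> [-8, 21, 30, -8, -8]
Insert -8: shifted 2 elements -> [-8, -8, 21, 30, -8]
Insert -8: shifted 2 elements -> [-8, -8, -8, 21, 30]


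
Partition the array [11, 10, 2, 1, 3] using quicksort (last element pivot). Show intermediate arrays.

Partition 1: pivot=3 at index 2 -> [2, 1, 3, 10, 11]
Partition 2: pivot=1 at index 0 -> [1, 2, 3, 10, 11]
Partition 3: pivot=11 at index 4 -> [1, 2, 3, 10, 11]


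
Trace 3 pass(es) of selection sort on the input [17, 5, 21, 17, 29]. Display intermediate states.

Pass 1: Select minimum 5 at index 1, swap -> [5, 17, 21, 17, 29]
Pass 2: Select minimum 17 at index 1, swap -> [5, 17, 21, 17, 29]
Pass 3: Select minimum 17 at index 3, swap -> [5, 17, 17, 21, 29]


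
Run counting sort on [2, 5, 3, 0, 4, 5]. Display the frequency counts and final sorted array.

Count array: [1, 0, 1, 1, 1, 2]
(count[i] = number of elements equal to i)
Cumulative count: [1, 1, 2, 3, 4, 6]
Sorted: [0, 2, 3, 4, 5, 5]


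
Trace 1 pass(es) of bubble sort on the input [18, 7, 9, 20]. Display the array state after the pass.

After pass 1: [7, 9, 18, 20] (2 swaps)
Total swaps: 2


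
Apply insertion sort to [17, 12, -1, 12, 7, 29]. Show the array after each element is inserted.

First element 17 is already 'sorted'
Insert 12: shifted 1 elements -> [12, 17, -1, 12, 7, 29]
Insert -1: shifted 2 elements -> [-1, 12, 17, 12, 7, 29]
Insert 12: shifted 1 elements -> [-1, 12, 12, 17, 7, 29]
Insert 7: shifted 3 elements -> [-1, 7, 12, 12, 17, 29]
Insert 29: shifted 0 elements -> [-1, 7, 12, 12, 17, 29]


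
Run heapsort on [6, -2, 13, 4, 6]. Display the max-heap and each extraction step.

Build heap: [13, 6, 6, 4, -2]
Extract 13: [6, 4, 6, -2, 13]
Extract 6: [6, 4, -2, 6, 13]
Extract 6: [4, -2, 6, 6, 13]
Extract 4: [-2, 4, 6, 6, 13]


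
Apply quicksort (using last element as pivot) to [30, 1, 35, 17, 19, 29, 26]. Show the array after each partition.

Partition 1: pivot=26 at index 3 -> [1, 17, 19, 26, 35, 29, 30]
Partition 2: pivot=19 at index 2 -> [1, 17, 19, 26, 35, 29, 30]
Partition 3: pivot=17 at index 1 -> [1, 17, 19, 26, 35, 29, 30]
Partition 4: pivot=30 at index 5 -> [1, 17, 19, 26, 29, 30, 35]


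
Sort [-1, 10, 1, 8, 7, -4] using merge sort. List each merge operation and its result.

Divide and conquer:
  Merge [10] + [1] -> [1, 10]
  Merge [-1] + [1, 10] -> [-1, 1, 10]
  Merge [7] + [-4] -> [-4, 7]
  Merge [8] + [-4, 7] -> [-4, 7, 8]
  Merge [-1, 1, 10] + [-4, 7, 8] -> [-4, -1, 1, 7, 8, 10]


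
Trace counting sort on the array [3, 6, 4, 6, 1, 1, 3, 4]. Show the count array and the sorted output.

Count array: [0, 2, 0, 2, 2, 0, 2]
(count[i] = number of elements equal to i)
Cumulative count: [0, 2, 2, 4, 6, 6, 8]
Sorted: [1, 1, 3, 3, 4, 4, 6, 6]


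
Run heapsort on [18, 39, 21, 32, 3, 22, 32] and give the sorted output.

Build heap: [39, 32, 32, 18, 3, 22, 21]
Extract 39: [32, 21, 32, 18, 3, 22, 39]
Extract 32: [32, 21, 22, 18, 3, 32, 39]
Extract 32: [22, 21, 3, 18, 32, 32, 39]
Extract 22: [21, 18, 3, 22, 32, 32, 39]
Extract 21: [18, 3, 21, 22, 32, 32, 39]
Extract 18: [3, 18, 21, 22, 32, 32, 39]


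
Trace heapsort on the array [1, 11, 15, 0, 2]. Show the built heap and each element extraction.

Build heap: [15, 11, 1, 0, 2]
Extract 15: [11, 2, 1, 0, 15]
Extract 11: [2, 0, 1, 11, 15]
Extract 2: [1, 0, 2, 11, 15]
Extract 1: [0, 1, 2, 11, 15]


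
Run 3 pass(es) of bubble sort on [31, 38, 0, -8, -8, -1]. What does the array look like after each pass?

After pass 1: [31, 0, -8, -8, -1, 38] (4 swaps)
After pass 2: [0, -8, -8, -1, 31, 38] (4 swaps)
After pass 3: [-8, -8, -1, 0, 31, 38] (3 swaps)
Total swaps: 11


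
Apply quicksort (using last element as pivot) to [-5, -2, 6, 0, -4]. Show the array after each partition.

Partition 1: pivot=-4 at index 1 -> [-5, -4, 6, 0, -2]
Partition 2: pivot=-2 at index 2 -> [-5, -4, -2, 0, 6]
Partition 3: pivot=6 at index 4 -> [-5, -4, -2, 0, 6]


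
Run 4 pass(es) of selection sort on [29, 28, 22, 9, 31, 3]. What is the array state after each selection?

Pass 1: Select minimum 3 at index 5, swap -> [3, 28, 22, 9, 31, 29]
Pass 2: Select minimum 9 at index 3, swap -> [3, 9, 22, 28, 31, 29]
Pass 3: Select minimum 22 at index 2, swap -> [3, 9, 22, 28, 31, 29]
Pass 4: Select minimum 28 at index 3, swap -> [3, 9, 22, 28, 31, 29]


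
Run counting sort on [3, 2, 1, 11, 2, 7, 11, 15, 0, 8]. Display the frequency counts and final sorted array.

Count array: [1, 1, 2, 1, 0, 0, 0, 1, 1, 0, 0, 2, 0, 0, 0, 1]
(count[i] = number of elements equal to i)
Cumulative count: [1, 2, 4, 5, 5, 5, 5, 6, 7, 7, 7, 9, 9, 9, 9, 10]
Sorted: [0, 1, 2, 2, 3, 7, 8, 11, 11, 15]


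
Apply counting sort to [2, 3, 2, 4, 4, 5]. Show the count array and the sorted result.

Count array: [0, 0, 2, 1, 2, 1]
(count[i] = number of elements equal to i)
Cumulative count: [0, 0, 2, 3, 5, 6]
Sorted: [2, 2, 3, 4, 4, 5]


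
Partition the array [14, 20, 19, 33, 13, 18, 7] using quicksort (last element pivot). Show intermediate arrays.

Partition 1: pivot=7 at index 0 -> [7, 20, 19, 33, 13, 18, 14]
Partition 2: pivot=14 at index 2 -> [7, 13, 14, 33, 20, 18, 19]
Partition 3: pivot=19 at index 4 -> [7, 13, 14, 18, 19, 33, 20]
Partition 4: pivot=20 at index 5 -> [7, 13, 14, 18, 19, 20, 33]


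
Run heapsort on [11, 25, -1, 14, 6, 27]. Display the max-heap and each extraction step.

Build heap: [27, 25, 11, 14, 6, -1]
Extract 27: [25, 14, 11, -1, 6, 27]
Extract 25: [14, 6, 11, -1, 25, 27]
Extract 14: [11, 6, -1, 14, 25, 27]
Extract 11: [6, -1, 11, 14, 25, 27]
Extract 6: [-1, 6, 11, 14, 25, 27]


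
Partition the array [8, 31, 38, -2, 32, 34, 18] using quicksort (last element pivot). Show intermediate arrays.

Partition 1: pivot=18 at index 2 -> [8, -2, 18, 31, 32, 34, 38]
Partition 2: pivot=-2 at index 0 -> [-2, 8, 18, 31, 32, 34, 38]
Partition 3: pivot=38 at index 6 -> [-2, 8, 18, 31, 32, 34, 38]
Partition 4: pivot=34 at index 5 -> [-2, 8, 18, 31, 32, 34, 38]
Partition 5: pivot=32 at index 4 -> [-2, 8, 18, 31, 32, 34, 38]


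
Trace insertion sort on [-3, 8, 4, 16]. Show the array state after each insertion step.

First element -3 is already 'sorted'
Insert 8: shifted 0 elements -> [-3, 8, 4, 16]
Insert 4: shifted 1 elements -> [-3, 4, 8, 16]
Insert 16: shifted 0 elements -> [-3, 4, 8, 16]


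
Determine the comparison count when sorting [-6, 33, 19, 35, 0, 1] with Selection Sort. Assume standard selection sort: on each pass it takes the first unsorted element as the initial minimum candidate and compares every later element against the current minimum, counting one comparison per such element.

Pass 1: scan indices 1..5 for the minimum = 5 comparison(s); min is -6, place at index 0 -> [-6, 33, 19, 35, 0, 1]
Pass 2: scan indices 2..5 for the minimum = 4 comparison(s); min is 0, place at index 1 -> [-6, 0, 19, 35, 33, 1]
Pass 3: scan indices 3..5 for the minimum = 3 comparison(s); min is 1, place at index 2 -> [-6, 0, 1, 35, 33, 19]
Pass 4: scan indices 4..5 for the minimum = 2 comparison(s); min is 19, place at index 3 -> [-6, 0, 1, 19, 33, 35]
Pass 5: scan indices 5..5 for the minimum = 1 comparison(s); min is 33, place at index 4 -> [-6, 0, 1, 19, 33, 35]
Selection sort always scans the whole unsorted suffix, so the count is (n-1) + (n-2) + ... + 1 = n(n-1)/2 = 6*5/2 = 15 regardless of the input order.
Total comparisons: 5 + 4 + 3 + 2 + 1 = 15


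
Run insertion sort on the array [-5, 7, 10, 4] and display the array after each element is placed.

First element -5 is already 'sorted'
Insert 7: shifted 0 elements -> [-5, 7, 10, 4]
Insert 10: shifted 0 elements -> [-5, 7, 10, 4]
Insert 4: shifted 2 elements -> [-5, 4, 7, 10]


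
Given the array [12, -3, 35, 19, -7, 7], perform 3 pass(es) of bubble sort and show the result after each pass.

After pass 1: [-3, 12, 19, -7, 7, 35] (4 swaps)
After pass 2: [-3, 12, -7, 7, 19, 35] (2 swaps)
After pass 3: [-3, -7, 7, 12, 19, 35] (2 swaps)
Total swaps: 8


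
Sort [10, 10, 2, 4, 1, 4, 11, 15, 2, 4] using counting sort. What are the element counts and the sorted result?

Count array: [0, 1, 2, 0, 3, 0, 0, 0, 0, 0, 2, 1, 0, 0, 0, 1]
(count[i] = number of elements equal to i)
Cumulative count: [0, 1, 3, 3, 6, 6, 6, 6, 6, 6, 8, 9, 9, 9, 9, 10]
Sorted: [1, 2, 2, 4, 4, 4, 10, 10, 11, 15]


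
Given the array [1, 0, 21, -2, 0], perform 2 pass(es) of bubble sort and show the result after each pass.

After pass 1: [0, 1, -2, 0, 21] (3 swaps)
After pass 2: [0, -2, 0, 1, 21] (2 swaps)
Total swaps: 5


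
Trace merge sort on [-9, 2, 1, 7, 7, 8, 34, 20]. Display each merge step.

Divide and conquer:
  Merge [-9] + [2] -> [-9, 2]
  Merge [1] + [7] -> [1, 7]
  Merge [-9, 2] + [1, 7] -> [-9, 1, 2, 7]
  Merge [7] + [8] -> [7, 8]
  Merge [34] + [20] -> [20, 34]
  Merge [7, 8] + [20, 34] -> [7, 8, 20, 34]
  Merge [-9, 1, 2, 7] + [7, 8, 20, 34] -> [-9, 1, 2, 7, 7, 8, 20, 34]


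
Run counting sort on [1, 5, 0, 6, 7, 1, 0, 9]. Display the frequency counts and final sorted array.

Count array: [2, 2, 0, 0, 0, 1, 1, 1, 0, 1]
(count[i] = number of elements equal to i)
Cumulative count: [2, 4, 4, 4, 4, 5, 6, 7, 7, 8]
Sorted: [0, 0, 1, 1, 5, 6, 7, 9]


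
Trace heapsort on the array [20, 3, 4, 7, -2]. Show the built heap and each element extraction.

Build heap: [20, 7, 4, 3, -2]
Extract 20: [7, 3, 4, -2, 20]
Extract 7: [4, 3, -2, 7, 20]
Extract 4: [3, -2, 4, 7, 20]
Extract 3: [-2, 3, 4, 7, 20]


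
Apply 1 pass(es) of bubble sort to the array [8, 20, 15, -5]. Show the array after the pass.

After pass 1: [8, 15, -5, 20] (2 swaps)
Total swaps: 2


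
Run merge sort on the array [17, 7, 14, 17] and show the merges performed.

Divide and conquer:
  Merge [17] + [7] -> [7, 17]
  Merge [14] + [17] -> [14, 17]
  Merge [7, 17] + [14, 17] -> [7, 14, 17, 17]


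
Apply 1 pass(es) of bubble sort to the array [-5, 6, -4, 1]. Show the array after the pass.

After pass 1: [-5, -4, 1, 6] (2 swaps)
Total swaps: 2


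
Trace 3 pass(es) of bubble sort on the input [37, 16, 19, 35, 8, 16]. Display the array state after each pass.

After pass 1: [16, 19, 35, 8, 16, 37] (5 swaps)
After pass 2: [16, 19, 8, 16, 35, 37] (2 swaps)
After pass 3: [16, 8, 16, 19, 35, 37] (2 swaps)
Total swaps: 9


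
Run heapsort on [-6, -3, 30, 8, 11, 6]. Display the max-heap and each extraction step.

Build heap: [30, 11, 6, 8, -3, -6]
Extract 30: [11, 8, 6, -6, -3, 30]
Extract 11: [8, -3, 6, -6, 11, 30]
Extract 8: [6, -3, -6, 8, 11, 30]
Extract 6: [-3, -6, 6, 8, 11, 30]
Extract -3: [-6, -3, 6, 8, 11, 30]


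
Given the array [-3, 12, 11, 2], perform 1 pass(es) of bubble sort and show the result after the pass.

After pass 1: [-3, 11, 2, 12] (2 swaps)
Total swaps: 2


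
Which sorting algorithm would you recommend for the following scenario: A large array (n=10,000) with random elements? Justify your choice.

Best choice: Quicksort or Mergesort
Reason: Both have O(n log n) average case; quicksort has lower constant factors


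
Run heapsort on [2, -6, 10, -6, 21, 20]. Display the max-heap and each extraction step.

Build heap: [21, 2, 20, -6, -6, 10]
Extract 21: [20, 2, 10, -6, -6, 21]
Extract 20: [10, 2, -6, -6, 20, 21]
Extract 10: [2, -6, -6, 10, 20, 21]
Extract 2: [-6, -6, 2, 10, 20, 21]
Extract -6: [-6, -6, 2, 10, 20, 21]


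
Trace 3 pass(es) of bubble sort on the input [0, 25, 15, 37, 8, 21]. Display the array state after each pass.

After pass 1: [0, 15, 25, 8, 21, 37] (3 swaps)
After pass 2: [0, 15, 8, 21, 25, 37] (2 swaps)
After pass 3: [0, 8, 15, 21, 25, 37] (1 swaps)
Total swaps: 6


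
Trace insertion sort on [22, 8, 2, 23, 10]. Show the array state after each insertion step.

First element 22 is already 'sorted'
Insert 8: shifted 1 elements -> [8, 22, 2, 23, 10]
Insert 2: shifted 2 elements -> [2, 8, 22, 23, 10]
Insert 23: shifted 0 elements -> [2, 8, 22, 23, 10]
Insert 10: shifted 2 elements -> [2, 8, 10, 22, 23]


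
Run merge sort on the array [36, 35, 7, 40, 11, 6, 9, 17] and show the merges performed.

Divide and conquer:
  Merge [36] + [35] -> [35, 36]
  Merge [7] + [40] -> [7, 40]
  Merge [35, 36] + [7, 40] -> [7, 35, 36, 40]
  Merge [11] + [6] -> [6, 11]
  Merge [9] + [17] -> [9, 17]
  Merge [6, 11] + [9, 17] -> [6, 9, 11, 17]
  Merge [7, 35, 36, 40] + [6, 9, 11, 17] -> [6, 7, 9, 11, 17, 35, 36, 40]


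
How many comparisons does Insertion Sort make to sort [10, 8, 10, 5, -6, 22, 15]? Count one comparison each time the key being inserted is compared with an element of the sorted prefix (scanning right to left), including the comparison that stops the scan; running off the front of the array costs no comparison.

Insert 8: 10 > 8 (shift), reached front = 1 comparison(s) -> [8, 10, 10, 5, -6, 22, 15]
Insert 10: 10 <= 10 (stop) = 1 comparison(s) -> [8, 10, 10, 5, -6, 22, 15]
Insert 5: 10 > 5 (shift), 10 > 5 (shift), 8 > 5 (shift), reached front = 3 comparison(s) -> [5, 8, 10, 10, -6, 22, 15]
Insert -6: 10 > -6 (shift), 10 > -6 (shift), 8 > -6 (shift), 5 > -6 (shift), reached front = 4 comparison(s) -> [-6, 5, 8, 10, 10, 22, 15]
Insert 22: 10 <= 22 (stop) = 1 comparison(s) -> [-6, 5, 8, 10, 10, 22, 15]
Insert 15: 22 > 15 (shift), 10 <= 15 (stop) = 2 comparison(s) -> [-6, 5, 8, 10, 10, 15, 22]
Total comparisons: 1 + 1 + 3 + 4 + 1 + 2 = 12


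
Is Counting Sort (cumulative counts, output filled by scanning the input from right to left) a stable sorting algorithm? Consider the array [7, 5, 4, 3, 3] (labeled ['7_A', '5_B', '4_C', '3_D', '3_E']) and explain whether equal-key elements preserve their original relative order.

Trace Counting Sort on the labeled array (the key is the number; the letter only tracks identity):
  Counts for values 0..7: [0, 0, 0, 2, 1, 1, 0, 1]
  Cumulative counts: [0, 0, 0, 2, 3, 4, 4, 5]
  Scan right to left: place 3_E at output index 1
  Scan right to left: place 3_D at output index 0
  Scan right to left: place 4_C at output index 2
  Scan right to left: place 5_B at output index 3
  Scan right to left: place 7_A at output index 4
  Output: [3_D, 3_E, 4_C, 5_B, 7_A]
Equal keys:
  value 3: originally 3_D, 3_E; after sorting 3_D, 3_E -> order preserved
All equal keys kept their original relative order. Counting Sort is stable: scanning the input right to left with decreasing cumulative counts places later duplicates at later output positions.
Answer: Stable


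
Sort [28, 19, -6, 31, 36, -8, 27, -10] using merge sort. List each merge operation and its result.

Divide and conquer:
  Merge [28] + [19] -> [19, 28]
  Merge [-6] + [31] -> [-6, 31]
  Merge [19, 28] + [-6, 31] -> [-6, 19, 28, 31]
  Merge [36] + [-8] -> [-8, 36]
  Merge [27] + [-10] -> [-10, 27]
  Merge [-8, 36] + [-10, 27] -> [-10, -8, 27, 36]
  Merge [-6, 19, 28, 31] + [-10, -8, 27, 36] -> [-10, -8, -6, 19, 27, 28, 31, 36]


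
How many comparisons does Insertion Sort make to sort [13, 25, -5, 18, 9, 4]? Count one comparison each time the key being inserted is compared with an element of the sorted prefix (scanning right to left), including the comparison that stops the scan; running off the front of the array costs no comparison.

Insert 25: 13 <= 25 (stop) = 1 comparison(s) -> [13, 25, -5, 18, 9, 4]
Insert -5: 25 > -5 (shift), 13 > -5 (shift), reached front = 2 comparison(s) -> [-5, 13, 25, 18, 9, 4]
Insert 18: 25 > 18 (shift), 13 <= 18 (stop) = 2 comparison(s) -> [-5, 13, 18, 25, 9, 4]
Insert 9: 25 > 9 (shift), 18 > 9 (shift), 13 > 9 (shift), -5 <= 9 (stop) = 4 comparison(s) -> [-5, 9, 13, 18, 25, 4]
Insert 4: 25 > 4 (shift), 18 > 4 (shift), 13 > 4 (shift), 9 > 4 (shift), -5 <= 4 (stop) = 5 comparison(s) -> [-5, 4, 9, 13, 18, 25]
Total comparisons: 1 + 2 + 2 + 4 + 5 = 14


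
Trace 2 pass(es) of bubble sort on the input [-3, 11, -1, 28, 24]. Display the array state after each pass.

After pass 1: [-3, -1, 11, 24, 28] (2 swaps)
After pass 2: [-3, -1, 11, 24, 28] (0 swaps)
Total swaps: 2


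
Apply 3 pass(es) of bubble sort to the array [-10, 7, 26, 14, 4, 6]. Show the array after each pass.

After pass 1: [-10, 7, 14, 4, 6, 26] (3 swaps)
After pass 2: [-10, 7, 4, 6, 14, 26] (2 swaps)
After pass 3: [-10, 4, 6, 7, 14, 26] (2 swaps)
Total swaps: 7


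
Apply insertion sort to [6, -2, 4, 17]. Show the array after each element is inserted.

First element 6 is already 'sorted'
Insert -2: shifted 1 elements -> [-2, 6, 4, 17]
Insert 4: shifted 1 elements -> [-2, 4, 6, 17]
Insert 17: shifted 0 elements -> [-2, 4, 6, 17]


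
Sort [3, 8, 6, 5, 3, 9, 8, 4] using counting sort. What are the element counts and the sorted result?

Count array: [0, 0, 0, 2, 1, 1, 1, 0, 2, 1]
(count[i] = number of elements equal to i)
Cumulative count: [0, 0, 0, 2, 3, 4, 5, 5, 7, 8]
Sorted: [3, 3, 4, 5, 6, 8, 8, 9]


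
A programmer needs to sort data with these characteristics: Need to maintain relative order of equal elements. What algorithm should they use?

Best choice: Merge sort or Insertion sort
Reason: Both are stable; quicksort and heapsort are not stable


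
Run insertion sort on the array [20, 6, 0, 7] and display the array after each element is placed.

First element 20 is already 'sorted'
Insert 6: shifted 1 elements -> [6, 20, 0, 7]
Insert 0: shifted 2 elements -> [0, 6, 20, 7]
Insert 7: shifted 1 elements -> [0, 6, 7, 20]


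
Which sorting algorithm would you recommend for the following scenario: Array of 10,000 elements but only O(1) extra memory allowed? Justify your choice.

Best choice: Heapsort
Reason: Heapsort rearranges the array in place using O(1) auxiliary space and still guarantees O(n log n) time; quicksort partitions in place but needs Theta(log n) stack space for recursion (O(n) in the worst case), and mergesort requires O(n) auxiliary space


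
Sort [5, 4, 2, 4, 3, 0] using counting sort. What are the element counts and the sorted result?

Count array: [1, 0, 1, 1, 2, 1]
(count[i] = number of elements equal to i)
Cumulative count: [1, 1, 2, 3, 5, 6]
Sorted: [0, 2, 3, 4, 4, 5]


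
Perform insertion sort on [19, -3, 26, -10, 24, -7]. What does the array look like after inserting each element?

First element 19 is already 'sorted'
Insert -3: shifted 1 elements -> [-3, 19, 26, -10, 24, -7]
Insert 26: shifted 0 elements -> [-3, 19, 26, -10, 24, -7]
Insert -10: shifted 3 elements -> [-10, -3, 19, 26, 24, -7]
Insert 24: shifted 1 elements -> [-10, -3, 19, 24, 26, -7]
Insert -7: shifted 4 elements -> [-10, -7, -3, 19, 24, 26]


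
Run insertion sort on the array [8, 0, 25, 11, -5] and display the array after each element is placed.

First element 8 is already 'sorted'
Insert 0: shifted 1 elements -> [0, 8, 25, 11, -5]
Insert 25: shifted 0 elements -> [0, 8, 25, 11, -5]
Insert 11: shifted 1 elements -> [0, 8, 11, 25, -5]
Insert -5: shifted 4 elements -> [-5, 0, 8, 11, 25]


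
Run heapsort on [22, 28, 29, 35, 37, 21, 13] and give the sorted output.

Build heap: [37, 35, 29, 22, 28, 21, 13]
Extract 37: [35, 28, 29, 22, 13, 21, 37]
Extract 35: [29, 28, 21, 22, 13, 35, 37]
Extract 29: [28, 22, 21, 13, 29, 35, 37]
Extract 28: [22, 13, 21, 28, 29, 35, 37]
Extract 22: [21, 13, 22, 28, 29, 35, 37]
Extract 21: [13, 21, 22, 28, 29, 35, 37]


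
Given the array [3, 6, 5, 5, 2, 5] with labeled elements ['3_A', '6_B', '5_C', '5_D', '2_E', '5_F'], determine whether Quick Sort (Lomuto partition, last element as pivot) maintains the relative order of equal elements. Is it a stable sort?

Trace Quick Sort on the labeled array (the key is the number; the letter only tracks identity):
  Partition indices 0..5 around pivot 5_F -> [3_A, 5_C, 5_D, 2_E, 5_F, 6_B]
  Partition indices 0..3 around pivot 2_E -> [2_E, 5_C, 5_D, 3_A, 5_F, 6_B]
  Partition indices 1..3 around pivot 3_A -> [2_E, 3_A, 5_D, 5_C, 5_F, 6_B]
  Partition indices 2..3 around pivot 5_C -> [2_E, 3_A, 5_D, 5_C, 5_F, 6_B]
Final order: [2_E, 3_A, 5_D, 5_C, 5_F, 6_B]
Equal keys:
  value 5: originally 5_C, 5_D, 5_F; after sorting 5_D, 5_C, 5_F -> order changed
Equal keys were reordered, so Quick Sort is not stable: partition swaps elements across long distances and can reorder equal keys. (One such input is enough; an unstable sort may happen to preserve order on other inputs, but it gives no guarantee.)
Answer: Not stable


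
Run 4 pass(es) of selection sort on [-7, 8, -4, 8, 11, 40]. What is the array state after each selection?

Pass 1: Select minimum -7 at index 0, swap -> [-7, 8, -4, 8, 11, 40]
Pass 2: Select minimum -4 at index 2, swap -> [-7, -4, 8, 8, 11, 40]
Pass 3: Select minimum 8 at index 2, swap -> [-7, -4, 8, 8, 11, 40]
Pass 4: Select minimum 8 at index 3, swap -> [-7, -4, 8, 8, 11, 40]


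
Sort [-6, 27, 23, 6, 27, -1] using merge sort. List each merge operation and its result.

Divide and conquer:
  Merge [27] + [23] -> [23, 27]
  Merge [-6] + [23, 27] -> [-6, 23, 27]
  Merge [27] + [-1] -> [-1, 27]
  Merge [6] + [-1, 27] -> [-1, 6, 27]
  Merge [-6, 23, 27] + [-1, 6, 27] -> [-6, -1, 6, 23, 27, 27]


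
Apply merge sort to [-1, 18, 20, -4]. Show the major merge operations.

Divide and conquer:
  Merge [-1] + [18] -> [-1, 18]
  Merge [20] + [-4] -> [-4, 20]
  Merge [-1, 18] + [-4, 20] -> [-4, -1, 18, 20]


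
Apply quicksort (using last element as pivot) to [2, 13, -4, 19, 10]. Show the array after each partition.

Partition 1: pivot=10 at index 2 -> [2, -4, 10, 19, 13]
Partition 2: pivot=-4 at index 0 -> [-4, 2, 10, 19, 13]
Partition 3: pivot=13 at index 3 -> [-4, 2, 10, 13, 19]


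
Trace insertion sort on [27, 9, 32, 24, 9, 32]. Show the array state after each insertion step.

First element 27 is already 'sorted'
Insert 9: shifted 1 elements -> [9, 27, 32, 24, 9, 32]
Insert 32: shifted 0 elements -> [9, 27, 32, 24, 9, 32]
Insert 24: shifted 2 elements -> [9, 24, 27, 32, 9, 32]
Insert 9: shifted 3 elements -> [9, 9, 24, 27, 32, 32]
Insert 32: shifted 0 elements -> [9, 9, 24, 27, 32, 32]


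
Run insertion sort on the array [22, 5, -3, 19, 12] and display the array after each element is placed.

First element 22 is already 'sorted'
Insert 5: shifted 1 elements -> [5, 22, -3, 19, 12]
Insert -3: shifted 2 elements -> [-3, 5, 22, 19, 12]
Insert 19: shifted 1 elements -> [-3, 5, 19, 22, 12]
Insert 12: shifted 2 elements -> [-3, 5, 12, 19, 22]


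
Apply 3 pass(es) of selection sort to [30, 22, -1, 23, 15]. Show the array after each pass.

Pass 1: Select minimum -1 at index 2, swap -> [-1, 22, 30, 23, 15]
Pass 2: Select minimum 15 at index 4, swap -> [-1, 15, 30, 23, 22]
Pass 3: Select minimum 22 at index 4, swap -> [-1, 15, 22, 23, 30]


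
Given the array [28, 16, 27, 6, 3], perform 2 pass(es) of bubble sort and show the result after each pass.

After pass 1: [16, 27, 6, 3, 28] (4 swaps)
After pass 2: [16, 6, 3, 27, 28] (2 swaps)
Total swaps: 6


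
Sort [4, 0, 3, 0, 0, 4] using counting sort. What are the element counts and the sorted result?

Count array: [3, 0, 0, 1, 2]
(count[i] = number of elements equal to i)
Cumulative count: [3, 3, 3, 4, 6]
Sorted: [0, 0, 0, 3, 4, 4]


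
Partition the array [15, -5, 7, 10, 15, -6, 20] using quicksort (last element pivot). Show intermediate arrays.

Partition 1: pivot=20 at index 6 -> [15, -5, 7, 10, 15, -6, 20]
Partition 2: pivot=-6 at index 0 -> [-6, -5, 7, 10, 15, 15, 20]
Partition 3: pivot=15 at index 5 -> [-6, -5, 7, 10, 15, 15, 20]
Partition 4: pivot=15 at index 4 -> [-6, -5, 7, 10, 15, 15, 20]
Partition 5: pivot=10 at index 3 -> [-6, -5, 7, 10, 15, 15, 20]
Partition 6: pivot=7 at index 2 -> [-6, -5, 7, 10, 15, 15, 20]


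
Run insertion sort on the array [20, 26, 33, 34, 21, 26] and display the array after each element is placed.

First element 20 is already 'sorted'
Insert 26: shifted 0 elements -> [20, 26, 33, 34, 21, 26]
Insert 33: shifted 0 elements -> [20, 26, 33, 34, 21, 26]
Insert 34: shifted 0 elements -> [20, 26, 33, 34, 21, 26]
Insert 21: shifted 3 elements -> [20, 21, 26, 33, 34, 26]
Insert 26: shifted 2 elements -> [20, 21, 26, 26, 33, 34]
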